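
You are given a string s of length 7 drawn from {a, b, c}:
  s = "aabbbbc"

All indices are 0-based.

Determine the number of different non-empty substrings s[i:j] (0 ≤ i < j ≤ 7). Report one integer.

rank | idx | suffix
   0 |   0 | aabbbbc
   1 |   1 | abbbbc
   2 |   2 | bbbbc
   3 |   3 | bbbc
   4 |   4 | bbc
   5 |   5 | bc
   6 |   6 | c

SA = [0, 1, 2, 3, 4, 5, 6]
[i] adj suffixes → lcp
  [1] 0/1 → 1 ('a')
  [2] 1/2 → 0 ('')
  [3] 2/3 → 3 ('bbb')
  [4] 3/4 → 2 ('bb')
  [5] 4/5 → 1 ('b')
  [6] 5/6 → 0 ('')

n(n+1)/2 = 7·8/2 = 28
Σ LCP = 0 + 1 + 0 + 3 + 2 + 1 + 0 = 7
distinct = 28 − 7 = 21

21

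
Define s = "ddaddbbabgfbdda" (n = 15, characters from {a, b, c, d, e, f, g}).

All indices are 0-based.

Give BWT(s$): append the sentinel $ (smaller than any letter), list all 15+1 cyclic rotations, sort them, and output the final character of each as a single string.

rank  rotation          last
    0  $ddaddbbabgfbdda  a
    1  a$ddaddbbabgfbdd  d
    2  abgfbdda$ddaddbb  b
    3  addbbabgfbdda$dd  d
    4  babgfbdda$ddaddb  b
    5  bbabgfbdda$ddadd  d
    6  bdda$ddaddbbabgf  f
    7  bgfbdda$ddaddbba  a
    8  da$ddaddbbabgfbd  d
    9  daddbbabgfbdda$d  d
   10  dbbabgfbdda$ddad  d
   11  dda$ddaddbbabgfb  b
   12  ddaddbbabgfbdda$  $
   13  ddbbabgfbdda$dda  a
   14  fbdda$ddaddbbabg  g
   15  gfbdda$ddaddbbab  b

adbdbdfadddb$agb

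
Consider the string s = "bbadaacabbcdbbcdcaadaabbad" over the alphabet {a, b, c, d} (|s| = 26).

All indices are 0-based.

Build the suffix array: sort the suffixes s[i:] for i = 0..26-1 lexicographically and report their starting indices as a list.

sorted suffixes:
  #0 SA[0]=20  'aabbad'
  #1 SA[1]=4  'aacabbcdbbcdcaadaabbad'
  #2 SA[2]=17  'aadaabbad'
  #3 SA[3]=21  'abbad'
  #4 SA[4]=7  'abbcdbbcdcaadaabbad'
  #5 SA[5]=5  'acabbcdbbcdcaadaabbad'
  #6 SA[6]=24  'ad'
  #7 SA[7]=18  'adaabbad'
  #8 SA[8]=2  'adaacabbcdbbcdcaadaabbad'
  #9 SA[9]=23  'bad'
  #10 SA[10]=1  'badaacabbcdbbcdcaadaabbad'
  #11 SA[11]=22  'bbad'
  #12 SA[12]=0  'bbadaacabbcdbbcdcaadaabbad'
  #13 SA[13]=8  'bbcdbbcdcaadaabbad'
  #14 SA[14]=12  'bbcdcaadaabbad'
  #15 SA[15]=9  'bcdbbcdcaadaabbad'
  #16 SA[16]=13  'bcdcaadaabbad'
  #17 SA[17]=16  'caadaabbad'
  #18 SA[18]=6  'cabbcdbbcdcaadaabbad'
  #19 SA[19]=10  'cdbbcdcaadaabbad'
  #20 SA[20]=14  'cdcaadaabbad'
  #21 SA[21]=25  'd'
  #22 SA[22]=19  'daabbad'
  #23 SA[23]=3  'daacabbcdbbcdcaadaabbad'
  #24 SA[24]=11  'dbbcdcaadaabbad'
  #25 SA[25]=15  'dcaadaabbad'

[20, 4, 17, 21, 7, 5, 24, 18, 2, 23, 1, 22, 0, 8, 12, 9, 13, 16, 6, 10, 14, 25, 19, 3, 11, 15]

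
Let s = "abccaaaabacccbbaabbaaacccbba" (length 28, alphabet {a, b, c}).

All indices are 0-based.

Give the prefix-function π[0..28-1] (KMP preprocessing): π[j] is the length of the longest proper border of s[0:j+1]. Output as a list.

π[0] = 0
j=1 s[j]='b': π[1]=0 (border '')
j=2 s[j]='c': π[2]=0 (border '')
j=3 s[j]='c': π[3]=0 (border '')
j=4 s[j]='a': π[4]=1 (border 'a')
j=5 s[j]='a': k: 1→0; π[5]=1 (border 'a')
j=6 s[j]='a': k: 1→0; π[6]=1 (border 'a')
j=7 s[j]='a': k: 1→0; π[7]=1 (border 'a')
j=8 s[j]='b': π[8]=2 (border 'ab')
j=9 s[j]='a': k: 2→0; π[9]=1 (border 'a')
j=10 s[j]='c': k: 1→0; π[10]=0 (border '')
j=11 s[j]='c': π[11]=0 (border '')
j=12 s[j]='c': π[12]=0 (border '')
j=13 s[j]='b': π[13]=0 (border '')
j=14 s[j]='b': π[14]=0 (border '')
j=15 s[j]='a': π[15]=1 (border 'a')
j=16 s[j]='a': k: 1→0; π[16]=1 (border 'a')
j=17 s[j]='b': π[17]=2 (border 'ab')
j=18 s[j]='b': k: 2→0; π[18]=0 (border '')
j=19 s[j]='a': π[19]=1 (border 'a')
j=20 s[j]='a': k: 1→0; π[20]=1 (border 'a')
j=21 s[j]='a': k: 1→0; π[21]=1 (border 'a')
j=22 s[j]='c': k: 1→0; π[22]=0 (border '')
j=23 s[j]='c': π[23]=0 (border '')
j=24 s[j]='c': π[24]=0 (border '')
j=25 s[j]='b': π[25]=0 (border '')
j=26 s[j]='b': π[26]=0 (border '')
j=27 s[j]='a': π[27]=1 (border 'a')

[0, 0, 0, 0, 1, 1, 1, 1, 2, 1, 0, 0, 0, 0, 0, 1, 1, 2, 0, 1, 1, 1, 0, 0, 0, 0, 0, 1]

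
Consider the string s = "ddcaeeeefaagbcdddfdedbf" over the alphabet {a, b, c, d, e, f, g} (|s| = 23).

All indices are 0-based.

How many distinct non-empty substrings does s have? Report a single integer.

rank→(start, suffix):
  0 → (9, 'aagbcdddfdedbf')
  1 → (3, 'aeeeefaagbcdddfdedbf')
  2 → (10, 'agbcdddfdedbf')
  3 → (12, 'bcdddfdedbf')
  4 → (21, 'bf')
  5 → (2, 'caeeeefaagbcdddfdedbf')
  6 → (13, 'cdddfdedbf')
  7 → (20, 'dbf')
  8 → (1, 'dcaeeeefaagbcdddfdedbf')
  9 → (0, 'ddcaeeeefaagbcdddfdedbf')
  10 → (14, 'dddfdedbf')
  11 → (15, 'ddfdedbf')
  12 → (18, 'dedbf')
  13 → (16, 'dfdedbf')
  14 → (19, 'edbf')
  15 → (4, 'eeeefaagbcdddfdedbf')
  16 → (5, 'eeefaagbcdddfdedbf')
  17 → (6, 'eefaagbcdddfdedbf')
  18 → (7, 'efaagbcdddfdedbf')
  19 → (22, 'f')
  20 → (8, 'faagbcdddfdedbf')
  21 → (17, 'fdedbf')
  22 → (11, 'gbcdddfdedbf')

SA = [9, 3, 10, 12, 21, 2, 13, 20, 1, 0, 14, 15, 18, 16, 19, 4, 5, 6, 7, 22, 8, 17, 11]
i: (SA[i-1],SA[i]) lcp shared
  1: (9,3) 1 'a'
  2: (3,10) 1 'a'
  3: (10,12) 0 ''
  4: (12,21) 1 'b'
  5: (21,2) 0 ''
  6: (2,13) 1 'c'
  7: (13,20) 0 ''
  8: (20,1) 1 'd'
  9: (1,0) 1 'd'
  10: (0,14) 2 'dd'
  11: (14,15) 2 'dd'
  12: (15,18) 1 'd'
  13: (18,16) 1 'd'
  14: (16,19) 0 ''
  15: (19,4) 1 'e'
  16: (4,5) 3 'eee'
  17: (5,6) 2 'ee'
  18: (6,7) 1 'e'
  19: (7,22) 0 ''
  20: (22,8) 1 'f'
  21: (8,17) 1 'f'
  22: (17,11) 0 ''

n(n+1)/2 = 23·24/2 = 276
Σ LCP = 0 + 1 + 1 + 0 + 1 + 0 + 1 + 0 + 1 + 1 + 2 + 2 + 1 + 1 + 0 + 1 + 3 + 2 + 1 + 0 + 1 + 1 + 0 = 21
distinct = 276 − 21 = 255

255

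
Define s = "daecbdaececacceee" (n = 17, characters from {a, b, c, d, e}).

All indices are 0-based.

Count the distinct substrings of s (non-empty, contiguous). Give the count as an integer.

132

sorted suffixes:
  #0 SA[0]=11  'acceee'
  #1 SA[1]=1  'aecbdaececacceee'
  #2 SA[2]=6  'aececacceee'
  #3 SA[3]=4  'bdaececacceee'
  #4 SA[4]=10  'cacceee'
  #5 SA[5]=3  'cbdaececacceee'
  #6 SA[6]=12  'cceee'
  #7 SA[7]=8  'cecacceee'
  #8 SA[8]=13  'ceee'
  #9 SA[9]=0  'daecbdaececacceee'
  #10 SA[10]=5  'daececacceee'
  #11 SA[11]=16  'e'
  #12 SA[12]=9  'ecacceee'
  #13 SA[13]=2  'ecbdaececacceee'
  #14 SA[14]=7  'ececacceee'
  #15 SA[15]=15  'ee'
  #16 SA[16]=14  'eee'

SA = [11, 1, 6, 4, 10, 3, 12, 8, 13, 0, 5, 16, 9, 2, 7, 15, 14]
[i] adj suffixes → lcp
  [1] 11/1 → 1 ('a')
  [2] 1/6 → 3 ('aec')
  [3] 6/4 → 0 ('')
  [4] 4/10 → 0 ('')
  [5] 10/3 → 1 ('c')
  [6] 3/12 → 1 ('c')
  [7] 12/8 → 1 ('c')
  [8] 8/13 → 2 ('ce')
  [9] 13/0 → 0 ('')
  [10] 0/5 → 4 ('daec')
  [11] 5/16 → 0 ('')
  [12] 16/9 → 1 ('e')
  [13] 9/2 → 2 ('ec')
  [14] 2/7 → 2 ('ec')
  [15] 7/15 → 1 ('e')
  [16] 15/14 → 2 ('ee')

n(n+1)/2 = 17·18/2 = 153
Σ LCP = 0 + 1 + 3 + 0 + 0 + 1 + 1 + 1 + 2 + 0 + 4 + 0 + 1 + 2 + 2 + 1 + 2 = 21
distinct = 153 − 21 = 132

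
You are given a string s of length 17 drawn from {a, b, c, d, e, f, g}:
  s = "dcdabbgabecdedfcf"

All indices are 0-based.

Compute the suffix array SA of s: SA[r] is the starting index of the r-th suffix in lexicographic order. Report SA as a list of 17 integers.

rank→(start, suffix):
  0 → (3, 'abbgabecdedfcf')
  1 → (7, 'abecdedfcf')
  2 → (4, 'bbgabecdedfcf')
  3 → (8, 'becdedfcf')
  4 → (5, 'bgabecdedfcf')
  5 → (1, 'cdabbgabecdedfcf')
  6 → (10, 'cdedfcf')
  7 → (15, 'cf')
  8 → (2, 'dabbgabecdedfcf')
  9 → (0, 'dcdabbgabecdedfcf')
  10 → (11, 'dedfcf')
  11 → (13, 'dfcf')
  12 → (9, 'ecdedfcf')
  13 → (12, 'edfcf')
  14 → (16, 'f')
  15 → (14, 'fcf')
  16 → (6, 'gabecdedfcf')

[3, 7, 4, 8, 5, 1, 10, 15, 2, 0, 11, 13, 9, 12, 16, 14, 6]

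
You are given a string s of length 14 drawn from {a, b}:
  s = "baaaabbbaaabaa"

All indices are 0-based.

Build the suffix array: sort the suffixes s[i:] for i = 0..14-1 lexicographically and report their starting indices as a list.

rank→(start, suffix):
  0 → (13, 'a')
  1 → (12, 'aa')
  2 → (1, 'aaaabbbaaabaa')
  3 → (8, 'aaabaa')
  4 → (2, 'aaabbbaaabaa')
  5 → (9, 'aabaa')
  6 → (3, 'aabbbaaabaa')
  7 → (10, 'abaa')
  8 → (4, 'abbbaaabaa')
  9 → (11, 'baa')
  10 → (0, 'baaaabbbaaabaa')
  11 → (7, 'baaabaa')
  12 → (6, 'bbaaabaa')
  13 → (5, 'bbbaaabaa')

[13, 12, 1, 8, 2, 9, 3, 10, 4, 11, 0, 7, 6, 5]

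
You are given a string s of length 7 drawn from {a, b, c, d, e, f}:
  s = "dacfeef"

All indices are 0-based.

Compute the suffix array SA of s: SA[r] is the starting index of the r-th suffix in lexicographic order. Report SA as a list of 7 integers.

sorted suffixes:
  #0 SA[0]=1  'acfeef'
  #1 SA[1]=2  'cfeef'
  #2 SA[2]=0  'dacfeef'
  #3 SA[3]=4  'eef'
  #4 SA[4]=5  'ef'
  #5 SA[5]=6  'f'
  #6 SA[6]=3  'feef'

[1, 2, 0, 4, 5, 6, 3]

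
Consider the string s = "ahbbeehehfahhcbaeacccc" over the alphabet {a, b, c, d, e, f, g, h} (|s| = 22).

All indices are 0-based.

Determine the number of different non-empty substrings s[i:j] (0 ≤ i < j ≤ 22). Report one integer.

232

rank→(start, suffix):
  0 → (17, 'acccc')
  1 → (15, 'aeacccc')
  2 → (0, 'ahbbeehehfahhcbaeacccc')
  3 → (10, 'ahhcbaeacccc')
  4 → (14, 'baeacccc')
  5 → (2, 'bbeehehfahhcbaeacccc')
  6 → (3, 'beehehfahhcbaeacccc')
  7 → (21, 'c')
  8 → (13, 'cbaeacccc')
  9 → (20, 'cc')
  10 → (19, 'ccc')
  11 → (18, 'cccc')
  12 → (16, 'eacccc')
  13 → (4, 'eehehfahhcbaeacccc')
  14 → (5, 'ehehfahhcbaeacccc')
  15 → (7, 'ehfahhcbaeacccc')
  16 → (9, 'fahhcbaeacccc')
  17 → (1, 'hbbeehehfahhcbaeacccc')
  18 → (12, 'hcbaeacccc')
  19 → (6, 'hehfahhcbaeacccc')
  20 → (8, 'hfahhcbaeacccc')
  21 → (11, 'hhcbaeacccc')

SA = [17, 15, 0, 10, 14, 2, 3, 21, 13, 20, 19, 18, 16, 4, 5, 7, 9, 1, 12, 6, 8, 11]
rank  pair      lcp
   1  s[17:],s[15:]  1  'a'
   2  s[15:],s[0:]  1  'a'
   3  s[0:],s[10:]  2  'ah'
   4  s[10:],s[14:]  0  ''
   5  s[14:],s[2:]  1  'b'
   6  s[2:],s[3:]  1  'b'
   7  s[3:],s[21:]  0  ''
   8  s[21:],s[13:]  1  'c'
   9  s[13:],s[20:]  1  'c'
  10  s[20:],s[19:]  2  'cc'
  11  s[19:],s[18:]  3  'ccc'
  12  s[18:],s[16:]  0  ''
  13  s[16:],s[4:]  1  'e'
  14  s[4:],s[5:]  1  'e'
  15  s[5:],s[7:]  2  'eh'
  16  s[7:],s[9:]  0  ''
  17  s[9:],s[1:]  0  ''
  18  s[1:],s[12:]  1  'h'
  19  s[12:],s[6:]  1  'h'
  20  s[6:],s[8:]  1  'h'
  21  s[8:],s[11:]  1  'h'

n(n+1)/2 = 22·23/2 = 253
Σ LCP = 0 + 1 + 1 + 2 + 0 + 1 + 1 + 0 + 1 + 1 + 2 + 3 + 0 + 1 + 1 + 2 + 0 + 0 + 1 + 1 + 1 + 1 = 21
distinct = 253 − 21 = 232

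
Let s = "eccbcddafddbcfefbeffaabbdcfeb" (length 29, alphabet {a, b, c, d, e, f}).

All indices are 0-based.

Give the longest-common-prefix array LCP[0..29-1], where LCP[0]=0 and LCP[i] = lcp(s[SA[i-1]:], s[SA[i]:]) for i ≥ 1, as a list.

sorted suffixes:
  #0 SA[0]=20  'aabbdcfeb'
  #1 SA[1]=21  'abbdcfeb'
  #2 SA[2]=7  'afddbcfefbeffaabbdcfeb'
  #3 SA[3]=28  'b'
  #4 SA[4]=22  'bbdcfeb'
  #5 SA[5]=3  'bcddafddbcfefbeffaabbdcfeb'
  #6 SA[6]=11  'bcfefbeffaabbdcfeb'
  #7 SA[7]=23  'bdcfeb'
  #8 SA[8]=16  'beffaabbdcfeb'
  #9 SA[9]=2  'cbcddafddbcfefbeffaabbdcfeb'
  #10 SA[10]=1  'ccbcddafddbcfefbeffaabbdcfeb'
  #11 SA[11]=4  'cddafddbcfefbeffaabbdcfeb'
  #12 SA[12]=25  'cfeb'
  #13 SA[13]=12  'cfefbeffaabbdcfeb'
  #14 SA[14]=6  'dafddbcfefbeffaabbdcfeb'
  #15 SA[15]=10  'dbcfefbeffaabbdcfeb'
  #16 SA[16]=24  'dcfeb'
  #17 SA[17]=5  'ddafddbcfefbeffaabbdcfeb'
  #18 SA[18]=9  'ddbcfefbeffaabbdcfeb'
  #19 SA[19]=27  'eb'
  #20 SA[20]=0  'eccbcddafddbcfefbeffaabbdcfeb'
  #21 SA[21]=14  'efbeffaabbdcfeb'
  #22 SA[22]=17  'effaabbdcfeb'
  #23 SA[23]=19  'faabbdcfeb'
  #24 SA[24]=15  'fbeffaabbdcfeb'
  #25 SA[25]=8  'fddbcfefbeffaabbdcfeb'
  #26 SA[26]=26  'feb'
  #27 SA[27]=13  'fefbeffaabbdcfeb'
  #28 SA[28]=18  'ffaabbdcfeb'

SA = [20, 21, 7, 28, 22, 3, 11, 23, 16, 2, 1, 4, 25, 12, 6, 10, 24, 5, 9, 27, 0, 14, 17, 19, 15, 8, 26, 13, 18]
i: (SA[i-1],SA[i]) lcp shared
  1: (20,21) 1 'a'
  2: (21,7) 1 'a'
  3: (7,28) 0 ''
  4: (28,22) 1 'b'
  5: (22,3) 1 'b'
  6: (3,11) 2 'bc'
  7: (11,23) 1 'b'
  8: (23,16) 1 'b'
  9: (16,2) 0 ''
  10: (2,1) 1 'c'
  11: (1,4) 1 'c'
  12: (4,25) 1 'c'
  13: (25,12) 3 'cfe'
  14: (12,6) 0 ''
  15: (6,10) 1 'd'
  16: (10,24) 1 'd'
  17: (24,5) 1 'd'
  18: (5,9) 2 'dd'
  19: (9,27) 0 ''
  20: (27,0) 1 'e'
  21: (0,14) 1 'e'
  22: (14,17) 2 'ef'
  23: (17,19) 0 ''
  24: (19,15) 1 'f'
  25: (15,8) 1 'f'
  26: (8,26) 1 'f'
  27: (26,13) 2 'fe'
  28: (13,18) 1 'f'

[0, 1, 1, 0, 1, 1, 2, 1, 1, 0, 1, 1, 1, 3, 0, 1, 1, 1, 2, 0, 1, 1, 2, 0, 1, 1, 1, 2, 1]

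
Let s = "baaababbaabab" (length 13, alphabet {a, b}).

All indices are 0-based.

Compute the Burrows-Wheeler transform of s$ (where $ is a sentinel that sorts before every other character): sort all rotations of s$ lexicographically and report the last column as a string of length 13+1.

bbbabaaba$baaa

rank  rotation        last
    0  $baaababbaabab  b
    1  aaababbaabab$b  b
    2  aabab$baaababb  b
    3  aababbaabab$ba  a
    4  ab$baaababbaab  b
    5  abab$baaababba  a
    6  ababbaabab$baa  a
    7  abbaabab$baaab  b
    8  b$baaababbaaba  a
    9  baaababbaabab$  $
   10  baabab$baaabab  b
   11  bab$baaababbaa  a
   12  babbaabab$baaa  a
   13  bbaabab$baaaba  a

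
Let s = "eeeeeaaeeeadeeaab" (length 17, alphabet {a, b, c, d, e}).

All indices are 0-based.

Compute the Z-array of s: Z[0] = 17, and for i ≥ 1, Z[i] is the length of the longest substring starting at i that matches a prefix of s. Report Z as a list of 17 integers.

[17, 4, 3, 2, 1, 0, 0, 3, 2, 1, 0, 0, 2, 1, 0, 0, 0]

Z[0]=17
i=1: i≥r, start 0; Z[1]=4 grow→box=[1,5)
i=2: min(r-i=3, Z[1]=4)=3; Z[2]=3
i=3: min(r-i=2, Z[2]=3)=2; Z[3]=2
i=4: min(r-i=1, Z[3]=2)=1; Z[4]=1
i=5: i≥r, start 0; Z[5]=0
i=6: i≥r, start 0; Z[6]=0
i=7: i≥r, start 0; Z[7]=3 grow→box=[7,10)
i=8: min(r-i=2, Z[1]=4)=2; Z[8]=2
i=9: min(r-i=1, Z[2]=3)=1; Z[9]=1
i=10: i≥r, start 0; Z[10]=0
i=11: i≥r, start 0; Z[11]=0
i=12: i≥r, start 0; Z[12]=2 grow→box=[12,14)
i=13: min(r-i=1, Z[1]=4)=1; Z[13]=1
i=14: i≥r, start 0; Z[14]=0
i=15: i≥r, start 0; Z[15]=0
i=16: i≥r, start 0; Z[16]=0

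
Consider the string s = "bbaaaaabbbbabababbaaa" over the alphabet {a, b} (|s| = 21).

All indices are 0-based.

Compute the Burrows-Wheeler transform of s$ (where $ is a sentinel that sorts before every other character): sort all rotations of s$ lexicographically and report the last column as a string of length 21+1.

aaabbaaabbbabbbaaa$bba

rank  rotation                last
    0  $bbaaaaabbbbabababbaaa  a
    1  a$bbaaaaabbbbabababbaa  a
    2  aa$bbaaaaabbbbabababba  a
    3  aaa$bbaaaaabbbbabababb  b
    4  aaaaabbbbabababbaaa$bb  b
    5  aaaabbbbabababbaaa$bba  a
    6  aaabbbbabababbaaa$bbaa  a
    7  aabbbbabababbaaa$bbaaa  a
    8  abababbaaa$bbaaaaabbbb  b
    9  ababbaaa$bbaaaaabbbbab  b
   10  abbaaa$bbaaaaabbbbabab  b
   11  abbbbabababbaaa$bbaaaa  a
   12  baaa$bbaaaaabbbbababab  b
   13  baaaaabbbbabababbaaa$b  b
   14  babababbaaa$bbaaaaabbb  b
   15  bababbaaa$bbaaaaabbbba  a
   16  babbaaa$bbaaaaabbbbaba  a
   17  bbaaa$bbaaaaabbbbababa  a
   18  bbaaaaabbbbabababbaaa$  $
   19  bbabababbaaa$bbaaaaabb  b
   20  bbbabababbaaa$bbaaaaab  b
   21  bbbbabababbaaa$bbaaaaa  a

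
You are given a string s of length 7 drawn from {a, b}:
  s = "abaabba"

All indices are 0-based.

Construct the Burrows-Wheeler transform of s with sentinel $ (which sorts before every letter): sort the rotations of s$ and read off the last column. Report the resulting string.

rank  rotation  last
    0  $abaabba  a
    1  a$abaabb  b
    2  aabba$ab  b
    3  abaabba$  $
    4  abba$aba  a
    5  ba$abaab  b
    6  baabba$a  a
    7  bba$abaa  a

abb$abaa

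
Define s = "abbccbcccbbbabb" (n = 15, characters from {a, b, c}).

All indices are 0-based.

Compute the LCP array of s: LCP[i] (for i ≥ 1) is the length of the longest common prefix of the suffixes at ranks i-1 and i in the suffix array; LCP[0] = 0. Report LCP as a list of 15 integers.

rank→(start, suffix):
  0 → (12, 'abb')
  1 → (0, 'abbccbcccbbbabb')
  2 → (14, 'b')
  3 → (11, 'babb')
  4 → (13, 'bb')
  5 → (10, 'bbabb')
  6 → (9, 'bbbabb')
  7 → (1, 'bbccbcccbbbabb')
  8 → (2, 'bccbcccbbbabb')
  9 → (5, 'bcccbbbabb')
  10 → (8, 'cbbbabb')
  11 → (4, 'cbcccbbbabb')
  12 → (7, 'ccbbbabb')
  13 → (3, 'ccbcccbbbabb')
  14 → (6, 'cccbbbabb')

SA = [12, 0, 14, 11, 13, 10, 9, 1, 2, 5, 8, 4, 7, 3, 6]
[i] adj suffixes → lcp
  [1] 12/0 → 3 ('abb')
  [2] 0/14 → 0 ('')
  [3] 14/11 → 1 ('b')
  [4] 11/13 → 1 ('b')
  [5] 13/10 → 2 ('bb')
  [6] 10/9 → 2 ('bb')
  [7] 9/1 → 2 ('bb')
  [8] 1/2 → 1 ('b')
  [9] 2/5 → 3 ('bcc')
  [10] 5/8 → 0 ('')
  [11] 8/4 → 2 ('cb')
  [12] 4/7 → 1 ('c')
  [13] 7/3 → 3 ('ccb')
  [14] 3/6 → 2 ('cc')

[0, 3, 0, 1, 1, 2, 2, 2, 1, 3, 0, 2, 1, 3, 2]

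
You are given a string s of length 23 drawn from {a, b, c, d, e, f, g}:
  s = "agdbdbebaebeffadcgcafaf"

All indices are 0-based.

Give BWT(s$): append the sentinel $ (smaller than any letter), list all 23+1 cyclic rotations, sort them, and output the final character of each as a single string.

ffbfc$eddegdgbababafaeca

rank  rotation                  last
    0  $agdbdbebaebeffadcgcafaf  f
    1  adcgcafaf$agdbdbebaebeff  f
    2  aebeffadcgcafaf$agdbdbeb  b
    3  af$agdbdbebaebeffadcgcaf  f
    4  afaf$agdbdbebaebeffadcgc  c
    5  agdbdbebaebeffadcgcafaf$  $
    6  baebeffadcgcafaf$agdbdbe  e
    7  bdbebaebeffadcgcafaf$agd  d
    8  bebaebeffadcgcafaf$agdbd  d
    9  beffadcgcafaf$agdbdbebae  e
   10  cafaf$agdbdbebaebeffadcg  g
   11  cgcafaf$agdbdbebaebeffad  d
   12  dbdbebaebeffadcgcafaf$ag  g
   13  dbebaebeffadcgcafaf$agdb  b
   14  dcgcafaf$agdbdbebaebeffa  a
   15  ebaebeffadcgcafaf$agdbdb  b
   16  ebeffadcgcafaf$agdbdbeba  a
   17  effadcgcafaf$agdbdbebaeb  b
   18  f$agdbdbebaebeffadcgcafa  a
   19  fadcgcafaf$agdbdbebaebef  f
   20  faf$agdbdbebaebeffadcgca  a
   21  ffadcgcafaf$agdbdbebaebe  e
   22  gcafaf$agdbdbebaebeffadc  c
   23  gdbdbebaebeffadcgcafaf$a  a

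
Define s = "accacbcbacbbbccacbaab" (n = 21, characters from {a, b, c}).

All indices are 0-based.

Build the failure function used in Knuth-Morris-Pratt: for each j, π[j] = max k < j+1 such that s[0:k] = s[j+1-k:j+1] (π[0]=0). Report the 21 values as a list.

π[0] = 0
j=1 s[j]='c': π[1]=0 (border '')
j=2 s[j]='c': π[2]=0 (border '')
j=3 s[j]='a': π[3]=1 (border 'a')
j=4 s[j]='c': π[4]=2 (border 'ac')
j=5 s[j]='b': k: 2→0; π[5]=0 (border '')
j=6 s[j]='c': π[6]=0 (border '')
j=7 s[j]='b': π[7]=0 (border '')
j=8 s[j]='a': π[8]=1 (border 'a')
j=9 s[j]='c': π[9]=2 (border 'ac')
j=10 s[j]='b': k: 2→0; π[10]=0 (border '')
j=11 s[j]='b': π[11]=0 (border '')
j=12 s[j]='b': π[12]=0 (border '')
j=13 s[j]='c': π[13]=0 (border '')
j=14 s[j]='c': π[14]=0 (border '')
j=15 s[j]='a': π[15]=1 (border 'a')
j=16 s[j]='c': π[16]=2 (border 'ac')
j=17 s[j]='b': k: 2→0; π[17]=0 (border '')
j=18 s[j]='a': π[18]=1 (border 'a')
j=19 s[j]='a': k: 1→0; π[19]=1 (border 'a')
j=20 s[j]='b': k: 1→0; π[20]=0 (border '')

[0, 0, 0, 1, 2, 0, 0, 0, 1, 2, 0, 0, 0, 0, 0, 1, 2, 0, 1, 1, 0]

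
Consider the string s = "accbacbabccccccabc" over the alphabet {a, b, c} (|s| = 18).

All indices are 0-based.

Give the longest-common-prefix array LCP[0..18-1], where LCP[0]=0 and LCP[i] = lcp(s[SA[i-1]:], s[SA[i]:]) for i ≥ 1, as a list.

sorted suffixes:
  #0 SA[0]=15  'abc'
  #1 SA[1]=7  'abccccccabc'
  #2 SA[2]=4  'acbabccccccabc'
  #3 SA[3]=0  'accbacbabccccccabc'
  #4 SA[4]=6  'babccccccabc'
  #5 SA[5]=3  'bacbabccccccabc'
  #6 SA[6]=16  'bc'
  #7 SA[7]=8  'bccccccabc'
  #8 SA[8]=17  'c'
  #9 SA[9]=14  'cabc'
  #10 SA[10]=5  'cbabccccccabc'
  #11 SA[11]=2  'cbacbabccccccabc'
  #12 SA[12]=13  'ccabc'
  #13 SA[13]=1  'ccbacbabccccccabc'
  #14 SA[14]=12  'cccabc'
  #15 SA[15]=11  'ccccabc'
  #16 SA[16]=10  'cccccabc'
  #17 SA[17]=9  'ccccccabc'

SA = [15, 7, 4, 0, 6, 3, 16, 8, 17, 14, 5, 2, 13, 1, 12, 11, 10, 9]
rank  pair      lcp
   1  s[15:],s[7:]  3  'abc'
   2  s[7:],s[4:]  1  'a'
   3  s[4:],s[0:]  2  'ac'
   4  s[0:],s[6:]  0  ''
   5  s[6:],s[3:]  2  'ba'
   6  s[3:],s[16:]  1  'b'
   7  s[16:],s[8:]  2  'bc'
   8  s[8:],s[17:]  0  ''
   9  s[17:],s[14:]  1  'c'
  10  s[14:],s[5:]  1  'c'
  11  s[5:],s[2:]  3  'cba'
  12  s[2:],s[13:]  1  'c'
  13  s[13:],s[1:]  2  'cc'
  14  s[1:],s[12:]  2  'cc'
  15  s[12:],s[11:]  3  'ccc'
  16  s[11:],s[10:]  4  'cccc'
  17  s[10:],s[9:]  5  'ccccc'

[0, 3, 1, 2, 0, 2, 1, 2, 0, 1, 1, 3, 1, 2, 2, 3, 4, 5]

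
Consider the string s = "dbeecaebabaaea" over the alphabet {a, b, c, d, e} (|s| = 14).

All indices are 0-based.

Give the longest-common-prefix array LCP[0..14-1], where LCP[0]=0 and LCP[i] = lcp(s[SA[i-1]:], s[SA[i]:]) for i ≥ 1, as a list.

[0, 1, 1, 1, 2, 0, 2, 1, 0, 0, 0, 1, 1, 1]

rank→(start, suffix):
  0 → (13, 'a')
  1 → (10, 'aaea')
  2 → (8, 'abaaea')
  3 → (11, 'aea')
  4 → (5, 'aebabaaea')
  5 → (9, 'baaea')
  6 → (7, 'babaaea')
  7 → (1, 'beecaebabaaea')
  8 → (4, 'caebabaaea')
  9 → (0, 'dbeecaebabaaea')
  10 → (12, 'ea')
  11 → (6, 'ebabaaea')
  12 → (3, 'ecaebabaaea')
  13 → (2, 'eecaebabaaea')

SA = [13, 10, 8, 11, 5, 9, 7, 1, 4, 0, 12, 6, 3, 2]
[i] adj suffixes → lcp
  [1] 13/10 → 1 ('a')
  [2] 10/8 → 1 ('a')
  [3] 8/11 → 1 ('a')
  [4] 11/5 → 2 ('ae')
  [5] 5/9 → 0 ('')
  [6] 9/7 → 2 ('ba')
  [7] 7/1 → 1 ('b')
  [8] 1/4 → 0 ('')
  [9] 4/0 → 0 ('')
  [10] 0/12 → 0 ('')
  [11] 12/6 → 1 ('e')
  [12] 6/3 → 1 ('e')
  [13] 3/2 → 1 ('e')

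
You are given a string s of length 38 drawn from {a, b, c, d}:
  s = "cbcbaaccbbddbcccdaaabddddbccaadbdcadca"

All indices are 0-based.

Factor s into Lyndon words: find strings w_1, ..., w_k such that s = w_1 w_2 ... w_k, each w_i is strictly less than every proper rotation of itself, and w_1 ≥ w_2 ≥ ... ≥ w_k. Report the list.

emit factor 1: 'c' (i=0, period=1)
emit factor 2: 'bc' (i=1, period=2)
emit factor 3: 'b' (i=3, period=1)
emit factor 4: 'aaccbbddbcccd' (i=4, period=13)
emit factor 5: 'aaabddddbccaadbdcadc' (i=17, period=20)
emit factor 6: 'a' (i=37, period=1)

["c", "bc", "b", "aaccbbddbcccd", "aaabddddbccaadbdcadc", "a"]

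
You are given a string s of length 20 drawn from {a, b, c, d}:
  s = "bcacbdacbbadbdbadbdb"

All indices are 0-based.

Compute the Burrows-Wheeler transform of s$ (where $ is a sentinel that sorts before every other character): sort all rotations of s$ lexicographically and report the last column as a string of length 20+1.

rank  rotation               last
    0  $bcacbdacbbadbdbadbdb  b
    1  acbbadbdbadbdb$bcacbd  d
    2  acbdacbbadbdbadbdb$bc  c
    3  adbdb$bcacbdacbbadbdb  b
    4  adbdbadbdb$bcacbdacbb  b
    5  b$bcacbdacbbadbdbadbd  d
    6  badbdb$bcacbdacbbadbd  d
    7  badbdbadbdb$bcacbdacb  b
    8  bbadbdbadbdb$bcacbdac  c
    9  bcacbdacbbadbdbadbdb$  $
   10  bdacbbadbdbadbdb$bcac  c
   11  bdb$bcacbdacbbadbdbad  d
   12  bdbadbdb$bcacbdacbbad  d
   13  cacbdacbbadbdbadbdb$b  b
   14  cbbadbdbadbdb$bcacbda  a
   15  cbdacbbadbdbadbdb$bca  a
   16  dacbbadbdbadbdb$bcacb  b
   17  db$bcacbdacbbadbdbadb  b
   18  dbadbdb$bcacbdacbbadb  b
   19  dbdb$bcacbdacbbadbdba  a
   20  dbdbadbdb$bcacbdacbba  a

bdcbbddbc$cddbaabbbaa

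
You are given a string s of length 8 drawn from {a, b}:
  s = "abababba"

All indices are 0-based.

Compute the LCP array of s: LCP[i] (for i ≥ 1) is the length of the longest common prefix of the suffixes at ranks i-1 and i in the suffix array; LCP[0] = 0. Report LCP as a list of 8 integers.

rank→(start, suffix):
  0 → (7, 'a')
  1 → (0, 'abababba')
  2 → (2, 'ababba')
  3 → (4, 'abba')
  4 → (6, 'ba')
  5 → (1, 'bababba')
  6 → (3, 'babba')
  7 → (5, 'bba')

SA = [7, 0, 2, 4, 6, 1, 3, 5]
[i] adj suffixes → lcp
  [1] 7/0 → 1 ('a')
  [2] 0/2 → 4 ('abab')
  [3] 2/4 → 2 ('ab')
  [4] 4/6 → 0 ('')
  [5] 6/1 → 2 ('ba')
  [6] 1/3 → 3 ('bab')
  [7] 3/5 → 1 ('b')

[0, 1, 4, 2, 0, 2, 3, 1]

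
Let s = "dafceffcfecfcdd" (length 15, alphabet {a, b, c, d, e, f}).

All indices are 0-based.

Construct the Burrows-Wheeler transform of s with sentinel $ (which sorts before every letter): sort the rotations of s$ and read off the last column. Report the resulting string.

ddffefd$cfccafce

rank  rotation          last
    0  $dafceffcfecfcdd  d
    1  afceffcfecfcdd$d  d
    2  cdd$dafceffcfecf  f
    3  ceffcfecfcdd$daf  f
    4  cfcdd$dafceffcfe  e
    5  cfecfcdd$dafceff  f
    6  d$dafceffcfecfcd  d
    7  dafceffcfecfcdd$  $
    8  dd$dafceffcfecfc  c
    9  ecfcdd$dafceffcf  f
   10  effcfecfcdd$dafc  c
   11  fcdd$dafceffcfec  c
   12  fceffcfecfcdd$da  a
   13  fcfecfcdd$dafcef  f
   14  fecfcdd$dafceffc  c
   15  ffcfecfcdd$dafce  e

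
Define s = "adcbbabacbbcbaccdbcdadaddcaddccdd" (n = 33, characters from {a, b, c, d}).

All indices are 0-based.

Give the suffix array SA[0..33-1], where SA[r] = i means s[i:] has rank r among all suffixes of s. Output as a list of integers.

[5, 7, 13, 20, 0, 22, 26, 4, 6, 12, 3, 9, 10, 17, 25, 11, 2, 8, 14, 29, 18, 15, 30, 32, 19, 21, 16, 24, 1, 28, 31, 23, 27]

rank→(start, suffix):
  0 → (5, 'abacbbcbaccdbcdadaddcaddccdd')
  1 → (7, 'acbbcbaccdbcdadaddcaddccdd')
  2 → (13, 'accdbcdadaddcaddccdd')
  3 → (20, 'adaddcaddccdd')
  4 → (0, 'adcbbabacbbcbaccdbcdadaddcaddccdd')
  5 → (22, 'addcaddccdd')
  6 → (26, 'addccdd')
  7 → (4, 'babacbbcbaccdbcdadaddcaddccdd')
  8 → (6, 'bacbbcbaccdbcdadaddcaddccdd')
  9 → (12, 'baccdbcdadaddcaddccdd')
  10 → (3, 'bbabacbbcbaccdbcdadaddcaddccdd')
  11 → (9, 'bbcbaccdbcdadaddcaddccdd')
  12 → (10, 'bcbaccdbcdadaddcaddccdd')
  13 → (17, 'bcdadaddcaddccdd')
  14 → (25, 'caddccdd')
  15 → (11, 'cbaccdbcdadaddcaddccdd')
  16 → (2, 'cbbabacbbcbaccdbcdadaddcaddccdd')
  17 → (8, 'cbbcbaccdbcdadaddcaddccdd')
  18 → (14, 'ccdbcdadaddcaddccdd')
  19 → (29, 'ccdd')
  20 → (18, 'cdadaddcaddccdd')
  21 → (15, 'cdbcdadaddcaddccdd')
  22 → (30, 'cdd')
  23 → (32, 'd')
  24 → (19, 'dadaddcaddccdd')
  25 → (21, 'daddcaddccdd')
  26 → (16, 'dbcdadaddcaddccdd')
  27 → (24, 'dcaddccdd')
  28 → (1, 'dcbbabacbbcbaccdbcdadaddcaddccdd')
  29 → (28, 'dccdd')
  30 → (31, 'dd')
  31 → (23, 'ddcaddccdd')
  32 → (27, 'ddccdd')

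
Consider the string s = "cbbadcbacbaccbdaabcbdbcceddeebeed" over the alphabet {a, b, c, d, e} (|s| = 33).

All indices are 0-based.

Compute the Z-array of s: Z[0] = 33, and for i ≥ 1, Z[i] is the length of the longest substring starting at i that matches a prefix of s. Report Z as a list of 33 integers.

[33, 0, 0, 0, 0, 2, 0, 0, 2, 0, 0, 1, 2, 0, 0, 0, 0, 0, 2, 0, 0, 0, 1, 1, 0, 0, 0, 0, 0, 0, 0, 0, 0]

Z[0]=33
i=1: fresh scan; Z[1]=0
i=2: fresh scan; Z[2]=0
i=3: fresh scan; Z[3]=0
i=4: fresh scan; Z[4]=0
i=5: fresh scan; Z[5]=2 scan→box=[5,7)
i=6: min(r-i=1, Z[1]=0)=0; Z[6]=0
i=7: fresh scan; Z[7]=0
i=8: fresh scan; Z[8]=2 scan→box=[8,10)
i=9: min(r-i=1, Z[1]=0)=0; Z[9]=0
i=10: fresh scan; Z[10]=0
i=11: fresh scan; Z[11]=1 scan→box=[11,12)
i=12: fresh scan; Z[12]=2 scan→box=[12,14)
i=13: min(r-i=1, Z[1]=0)=0; Z[13]=0
i=14: fresh scan; Z[14]=0
i=15: fresh scan; Z[15]=0
i=16: fresh scan; Z[16]=0
i=17: fresh scan; Z[17]=0
i=18: fresh scan; Z[18]=2 scan→box=[18,20)
i=19: min(r-i=1, Z[1]=0)=0; Z[19]=0
i=20: fresh scan; Z[20]=0
i=21: fresh scan; Z[21]=0
i=22: fresh scan; Z[22]=1 scan→box=[22,23)
i=23: fresh scan; Z[23]=1 scan→box=[23,24)
i=24: fresh scan; Z[24]=0
i=25: fresh scan; Z[25]=0
i=26: fresh scan; Z[26]=0
i=27: fresh scan; Z[27]=0
i=28: fresh scan; Z[28]=0
i=29: fresh scan; Z[29]=0
i=30: fresh scan; Z[30]=0
i=31: fresh scan; Z[31]=0
i=32: fresh scan; Z[32]=0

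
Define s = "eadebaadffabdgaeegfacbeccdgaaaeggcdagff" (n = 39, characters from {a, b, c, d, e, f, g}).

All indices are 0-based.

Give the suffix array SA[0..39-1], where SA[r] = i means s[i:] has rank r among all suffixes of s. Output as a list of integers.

rank→(start, suffix):
  0 → (27, 'aaaeggcdagff')
  1 → (5, 'aadffabdgaeegfacbeccdgaaaeggcdagff')
  2 → (28, 'aaeggcdagff')
  3 → (10, 'abdgaeegfacbeccdgaaaeggcdagff')
  4 → (19, 'acbeccdgaaaeggcdagff')
  5 → (1, 'adebaadffabdgaeegfacbeccdgaaaeggcdagff')
  6 → (6, 'adffabdgaeegfacbeccdgaaaeggcdagff')
  7 → (14, 'aeegfacbeccdgaaaeggcdagff')
  8 → (29, 'aeggcdagff')
  9 → (35, 'agff')
  10 → (4, 'baadffabdgaeegfacbeccdgaaaeggcdagff')
  11 → (11, 'bdgaeegfacbeccdgaaaeggcdagff')
  12 → (21, 'beccdgaaaeggcdagff')
  13 → (20, 'cbeccdgaaaeggcdagff')
  14 → (23, 'ccdgaaaeggcdagff')
  15 → (33, 'cdagff')
  16 → (24, 'cdgaaaeggcdagff')
  17 → (34, 'dagff')
  18 → (2, 'debaadffabdgaeegfacbeccdgaaaeggcdagff')
  19 → (7, 'dffabdgaeegfacbeccdgaaaeggcdagff')
  20 → (25, 'dgaaaeggcdagff')
  21 → (12, 'dgaeegfacbeccdgaaaeggcdagff')
  22 → (0, 'eadebaadffabdgaeegfacbeccdgaaaeggcdagff')
  23 → (3, 'ebaadffabdgaeegfacbeccdgaaaeggcdagff')
  24 → (22, 'eccdgaaaeggcdagff')
  25 → (15, 'eegfacbeccdgaaaeggcdagff')
  26 → (16, 'egfacbeccdgaaaeggcdagff')
  27 → (30, 'eggcdagff')
  28 → (38, 'f')
  29 → (9, 'fabdgaeegfacbeccdgaaaeggcdagff')
  30 → (18, 'facbeccdgaaaeggcdagff')
  31 → (37, 'ff')
  32 → (8, 'ffabdgaeegfacbeccdgaaaeggcdagff')
  33 → (26, 'gaaaeggcdagff')
  34 → (13, 'gaeegfacbeccdgaaaeggcdagff')
  35 → (32, 'gcdagff')
  36 → (17, 'gfacbeccdgaaaeggcdagff')
  37 → (36, 'gff')
  38 → (31, 'ggcdagff')

[27, 5, 28, 10, 19, 1, 6, 14, 29, 35, 4, 11, 21, 20, 23, 33, 24, 34, 2, 7, 25, 12, 0, 3, 22, 15, 16, 30, 38, 9, 18, 37, 8, 26, 13, 32, 17, 36, 31]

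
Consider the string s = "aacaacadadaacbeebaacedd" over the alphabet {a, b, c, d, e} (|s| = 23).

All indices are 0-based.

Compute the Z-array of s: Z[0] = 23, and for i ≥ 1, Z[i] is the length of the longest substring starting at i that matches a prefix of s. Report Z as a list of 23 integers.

[23, 1, 0, 4, 1, 0, 1, 0, 1, 0, 3, 1, 0, 0, 0, 0, 0, 3, 1, 0, 0, 0, 0]

Z[0]=23
i=1: i≥r, start 0; Z[1]=1 grow→box=[1,2)
i=2: i≥r, start 0; Z[2]=0
i=3: i≥r, start 0; Z[3]=4 grow→box=[3,7)
i=4: min(r-i=3, Z[1]=1)=1; Z[4]=1
i=5: min(r-i=2, Z[2]=0)=0; Z[5]=0
i=6: min(r-i=1, Z[3]=4)=1; Z[6]=1
i=7: i≥r, start 0; Z[7]=0
i=8: i≥r, start 0; Z[8]=1 grow→box=[8,9)
i=9: i≥r, start 0; Z[9]=0
i=10: i≥r, start 0; Z[10]=3 grow→box=[10,13)
i=11: min(r-i=2, Z[1]=1)=1; Z[11]=1
i=12: min(r-i=1, Z[2]=0)=0; Z[12]=0
i=13: i≥r, start 0; Z[13]=0
i=14: i≥r, start 0; Z[14]=0
i=15: i≥r, start 0; Z[15]=0
i=16: i≥r, start 0; Z[16]=0
i=17: i≥r, start 0; Z[17]=3 grow→box=[17,20)
i=18: min(r-i=2, Z[1]=1)=1; Z[18]=1
i=19: min(r-i=1, Z[2]=0)=0; Z[19]=0
i=20: i≥r, start 0; Z[20]=0
i=21: i≥r, start 0; Z[21]=0
i=22: i≥r, start 0; Z[22]=0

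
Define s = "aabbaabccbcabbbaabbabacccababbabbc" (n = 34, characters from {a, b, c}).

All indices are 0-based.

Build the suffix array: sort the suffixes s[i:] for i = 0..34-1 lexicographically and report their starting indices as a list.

rank→(start, suffix):
  0 → (0, 'aabbaabccbcabbbaabbabacccababbabbc')
  1 → (15, 'aabbabacccababbabbc')
  2 → (4, 'aabccbcabbbaabbabacccababbabbc')
  3 → (25, 'ababbabbc')
  4 → (19, 'abacccababbabbc')
  5 → (1, 'abbaabccbcabbbaabbabacccababbabbc')
  6 → (16, 'abbabacccababbabbc')
  7 → (27, 'abbabbc')
  8 → (11, 'abbbaabbabacccababbabbc')
  9 → (30, 'abbc')
  10 → (5, 'abccbcabbbaabbabacccababbabbc')
  11 → (21, 'acccababbabbc')
  12 → (14, 'baabbabacccababbabbc')
  13 → (3, 'baabccbcabbbaabbabacccababbabbc')
  14 → (18, 'babacccababbabbc')
  15 → (26, 'babbabbc')
  16 → (29, 'babbc')
  17 → (20, 'bacccababbabbc')
  18 → (13, 'bbaabbabacccababbabbc')
  19 → (2, 'bbaabccbcabbbaabbabacccababbabbc')
  20 → (17, 'bbabacccababbabbc')
  21 → (28, 'bbabbc')
  22 → (12, 'bbbaabbabacccababbabbc')
  23 → (31, 'bbc')
  24 → (32, 'bc')
  25 → (9, 'bcabbbaabbabacccababbabbc')
  26 → (6, 'bccbcabbbaabbabacccababbabbc')
  27 → (33, 'c')
  28 → (24, 'cababbabbc')
  29 → (10, 'cabbbaabbabacccababbabbc')
  30 → (8, 'cbcabbbaabbabacccababbabbc')
  31 → (23, 'ccababbabbc')
  32 → (7, 'ccbcabbbaabbabacccababbabbc')
  33 → (22, 'cccababbabbc')

[0, 15, 4, 25, 19, 1, 16, 27, 11, 30, 5, 21, 14, 3, 18, 26, 29, 20, 13, 2, 17, 28, 12, 31, 32, 9, 6, 33, 24, 10, 8, 23, 7, 22]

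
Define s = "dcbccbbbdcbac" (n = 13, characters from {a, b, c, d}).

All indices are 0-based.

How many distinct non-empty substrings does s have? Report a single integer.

rank | idx | suffix
   0 |  11 | ac
   1 |  10 | bac
   2 |   5 | bbbdcbac
   3 |   6 | bbdcbac
   4 |   2 | bccbbbdcbac
   5 |   7 | bdcbac
   6 |  12 | c
   7 |   9 | cbac
   8 |   4 | cbbbdcbac
   9 |   1 | cbccbbbdcbac
  10 |   3 | ccbbbdcbac
  11 |   8 | dcbac
  12 |   0 | dcbccbbbdcbac

SA = [11, 10, 5, 6, 2, 7, 12, 9, 4, 1, 3, 8, 0]
i: (SA[i-1],SA[i]) lcp shared
  1: (11,10) 0 ''
  2: (10,5) 1 'b'
  3: (5,6) 2 'bb'
  4: (6,2) 1 'b'
  5: (2,7) 1 'b'
  6: (7,12) 0 ''
  7: (12,9) 1 'c'
  8: (9,4) 2 'cb'
  9: (4,1) 2 'cb'
  10: (1,3) 1 'c'
  11: (3,8) 0 ''
  12: (8,0) 3 'dcb'

n(n+1)/2 = 13·14/2 = 91
Σ LCP = 0 + 0 + 1 + 2 + 1 + 1 + 0 + 1 + 2 + 2 + 1 + 0 + 3 = 14
distinct = 91 − 14 = 77

77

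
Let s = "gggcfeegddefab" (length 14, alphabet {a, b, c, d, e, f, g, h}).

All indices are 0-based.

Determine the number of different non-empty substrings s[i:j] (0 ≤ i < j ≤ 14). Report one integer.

rank | idx | suffix
   0 |  12 | ab
   1 |  13 | b
   2 |   3 | cfeegddefab
   3 |   8 | ddefab
   4 |   9 | defab
   5 |   5 | eegddefab
   6 |  10 | efab
   7 |   6 | egddefab
   8 |  11 | fab
   9 |   4 | feegddefab
  10 |   2 | gcfeegddefab
  11 |   7 | gddefab
  12 |   1 | ggcfeegddefab
  13 |   0 | gggcfeegddefab

SA = [12, 13, 3, 8, 9, 5, 10, 6, 11, 4, 2, 7, 1, 0]
i: (SA[i-1],SA[i]) lcp shared
  1: (12,13) 0 ''
  2: (13,3) 0 ''
  3: (3,8) 0 ''
  4: (8,9) 1 'd'
  5: (9,5) 0 ''
  6: (5,10) 1 'e'
  7: (10,6) 1 'e'
  8: (6,11) 0 ''
  9: (11,4) 1 'f'
  10: (4,2) 0 ''
  11: (2,7) 1 'g'
  12: (7,1) 1 'g'
  13: (1,0) 2 'gg'

n(n+1)/2 = 14·15/2 = 105
Σ LCP = 0 + 0 + 0 + 0 + 1 + 0 + 1 + 1 + 0 + 1 + 0 + 1 + 1 + 2 = 8
distinct = 105 − 8 = 97

97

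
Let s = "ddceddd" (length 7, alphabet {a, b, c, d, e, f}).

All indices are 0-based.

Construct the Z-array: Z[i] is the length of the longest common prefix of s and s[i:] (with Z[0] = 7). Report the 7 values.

[7, 1, 0, 0, 2, 2, 1]

Z[0]=7
i=1: i≥r, start 0; Z[1]=1 scan→box=[1,2)
i=2: i≥r, start 0; Z[2]=0
i=3: i≥r, start 0; Z[3]=0
i=4: i≥r, start 0; Z[4]=2 scan→box=[4,6)
i=5: min(r-i=1, Z[1]=1)=1; Z[5]=2 scan→box=[5,7)
i=6: min(r-i=1, Z[1]=1)=1; Z[6]=1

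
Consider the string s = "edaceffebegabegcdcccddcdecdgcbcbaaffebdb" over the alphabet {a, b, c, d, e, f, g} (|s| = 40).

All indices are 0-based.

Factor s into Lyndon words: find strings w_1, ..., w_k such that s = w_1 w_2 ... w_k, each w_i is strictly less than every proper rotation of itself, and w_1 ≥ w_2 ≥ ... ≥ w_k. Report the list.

emit factor 1: 'e' (i=0, period=1)
emit factor 2: 'd' (i=1, period=1)
emit factor 3: 'aceffebeg' (i=2, period=9)
emit factor 4: 'abegcdcccddcdecdgcbcb' (i=11, period=21)
emit factor 5: 'aaffebdb' (i=32, period=8)

["e", "d", "aceffebeg", "abegcdcccddcdecdgcbcb", "aaffebdb"]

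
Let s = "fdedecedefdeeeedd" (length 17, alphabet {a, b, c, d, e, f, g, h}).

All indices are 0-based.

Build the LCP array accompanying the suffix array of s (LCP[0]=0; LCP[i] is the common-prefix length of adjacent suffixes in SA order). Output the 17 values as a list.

rank→(start, suffix):
  0 → (5, 'cedefdeeeedd')
  1 → (16, 'd')
  2 → (15, 'dd')
  3 → (3, 'decedefdeeeedd')
  4 → (1, 'dedecedefdeeeedd')
  5 → (10, 'deeeedd')
  6 → (7, 'defdeeeedd')
  7 → (4, 'ecedefdeeeedd')
  8 → (14, 'edd')
  9 → (2, 'edecedefdeeeedd')
  10 → (6, 'edefdeeeedd')
  11 → (13, 'eedd')
  12 → (12, 'eeedd')
  13 → (11, 'eeeedd')
  14 → (8, 'efdeeeedd')
  15 → (0, 'fdedecedefdeeeedd')
  16 → (9, 'fdeeeedd')

SA = [5, 16, 15, 3, 1, 10, 7, 4, 14, 2, 6, 13, 12, 11, 8, 0, 9]
[i] adj suffixes → lcp
  [1] 5/16 → 0 ('')
  [2] 16/15 → 1 ('d')
  [3] 15/3 → 1 ('d')
  [4] 3/1 → 2 ('de')
  [5] 1/10 → 2 ('de')
  [6] 10/7 → 2 ('de')
  [7] 7/4 → 0 ('')
  [8] 4/14 → 1 ('e')
  [9] 14/2 → 2 ('ed')
  [10] 2/6 → 3 ('ede')
  [11] 6/13 → 1 ('e')
  [12] 13/12 → 2 ('ee')
  [13] 12/11 → 3 ('eee')
  [14] 11/8 → 1 ('e')
  [15] 8/0 → 0 ('')
  [16] 0/9 → 3 ('fde')

[0, 0, 1, 1, 2, 2, 2, 0, 1, 2, 3, 1, 2, 3, 1, 0, 3]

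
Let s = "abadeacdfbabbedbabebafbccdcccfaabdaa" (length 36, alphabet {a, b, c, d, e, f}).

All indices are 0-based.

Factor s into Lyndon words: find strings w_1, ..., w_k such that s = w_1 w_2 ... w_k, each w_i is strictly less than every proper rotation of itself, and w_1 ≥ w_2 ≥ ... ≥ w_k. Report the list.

["abadeacdfbabbedbabebafbccdcccf", "aabd", "a", "a"]

emit factor 1: 'abadeacdfbabbedbabebafbccdcccf' (i=0, period=30)
emit factor 2: 'aabd' (i=30, period=4)
emit factor 3: 'a' (i=34, period=1)
emit factor 4: 'a' (i=35, period=1)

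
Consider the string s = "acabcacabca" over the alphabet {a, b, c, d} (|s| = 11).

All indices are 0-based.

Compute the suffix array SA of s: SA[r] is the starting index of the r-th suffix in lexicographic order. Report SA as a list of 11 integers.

[10, 7, 2, 5, 0, 8, 3, 9, 6, 1, 4]

rank | idx | suffix
   0 |  10 | a
   1 |   7 | abca
   2 |   2 | abcacabca
   3 |   5 | acabca
   4 |   0 | acabcacabca
   5 |   8 | bca
   6 |   3 | bcacabca
   7 |   9 | ca
   8 |   6 | cabca
   9 |   1 | cabcacabca
  10 |   4 | cacabca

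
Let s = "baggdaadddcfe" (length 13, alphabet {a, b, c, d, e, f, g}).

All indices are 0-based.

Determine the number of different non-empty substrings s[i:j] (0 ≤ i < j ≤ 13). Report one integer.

rank | idx | suffix
   0 |   5 | aadddcfe
   1 |   6 | adddcfe
   2 |   1 | aggdaadddcfe
   3 |   0 | baggdaadddcfe
   4 |  10 | cfe
   5 |   4 | daadddcfe
   6 |   9 | dcfe
   7 |   8 | ddcfe
   8 |   7 | dddcfe
   9 |  12 | e
  10 |  11 | fe
  11 |   3 | gdaadddcfe
  12 |   2 | ggdaadddcfe

SA = [5, 6, 1, 0, 10, 4, 9, 8, 7, 12, 11, 3, 2]
rank  pair      lcp
   1  s[5:],s[6:]  1  'a'
   2  s[6:],s[1:]  1  'a'
   3  s[1:],s[0:]  0  ''
   4  s[0:],s[10:]  0  ''
   5  s[10:],s[4:]  0  ''
   6  s[4:],s[9:]  1  'd'
   7  s[9:],s[8:]  1  'd'
   8  s[8:],s[7:]  2  'dd'
   9  s[7:],s[12:]  0  ''
  10  s[12:],s[11:]  0  ''
  11  s[11:],s[3:]  0  ''
  12  s[3:],s[2:]  1  'g'

n(n+1)/2 = 13·14/2 = 91
Σ LCP = 0 + 1 + 1 + 0 + 0 + 0 + 1 + 1 + 2 + 0 + 0 + 0 + 1 = 7
distinct = 91 − 7 = 84

84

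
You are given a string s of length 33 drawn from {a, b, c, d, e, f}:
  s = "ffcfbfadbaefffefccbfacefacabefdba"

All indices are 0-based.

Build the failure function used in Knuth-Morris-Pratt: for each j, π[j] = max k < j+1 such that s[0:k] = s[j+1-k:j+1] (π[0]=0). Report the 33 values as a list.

[0, 1, 0, 1, 0, 1, 0, 0, 0, 0, 0, 1, 2, 2, 0, 1, 0, 0, 0, 1, 0, 0, 0, 1, 0, 0, 0, 0, 0, 1, 0, 0, 0]

π[0] = 0
j=1 s[j]='f': π[1]=1 (border 'f')
j=2 s[j]='c': k: 1→0; π[2]=0 (border '')
j=3 s[j]='f': π[3]=1 (border 'f')
j=4 s[j]='b': k: 1→0; π[4]=0 (border '')
j=5 s[j]='f': π[5]=1 (border 'f')
j=6 s[j]='a': k: 1→0; π[6]=0 (border '')
j=7 s[j]='d': π[7]=0 (border '')
j=8 s[j]='b': π[8]=0 (border '')
j=9 s[j]='a': π[9]=0 (border '')
j=10 s[j]='e': π[10]=0 (border '')
j=11 s[j]='f': π[11]=1 (border 'f')
j=12 s[j]='f': π[12]=2 (border 'ff')
j=13 s[j]='f': k: 2→1; π[13]=2 (border 'ff')
j=14 s[j]='e': k: 2→1→0; π[14]=0 (border '')
j=15 s[j]='f': π[15]=1 (border 'f')
j=16 s[j]='c': k: 1→0; π[16]=0 (border '')
j=17 s[j]='c': π[17]=0 (border '')
j=18 s[j]='b': π[18]=0 (border '')
j=19 s[j]='f': π[19]=1 (border 'f')
j=20 s[j]='a': k: 1→0; π[20]=0 (border '')
j=21 s[j]='c': π[21]=0 (border '')
j=22 s[j]='e': π[22]=0 (border '')
j=23 s[j]='f': π[23]=1 (border 'f')
j=24 s[j]='a': k: 1→0; π[24]=0 (border '')
j=25 s[j]='c': π[25]=0 (border '')
j=26 s[j]='a': π[26]=0 (border '')
j=27 s[j]='b': π[27]=0 (border '')
j=28 s[j]='e': π[28]=0 (border '')
j=29 s[j]='f': π[29]=1 (border 'f')
j=30 s[j]='d': k: 1→0; π[30]=0 (border '')
j=31 s[j]='b': π[31]=0 (border '')
j=32 s[j]='a': π[32]=0 (border '')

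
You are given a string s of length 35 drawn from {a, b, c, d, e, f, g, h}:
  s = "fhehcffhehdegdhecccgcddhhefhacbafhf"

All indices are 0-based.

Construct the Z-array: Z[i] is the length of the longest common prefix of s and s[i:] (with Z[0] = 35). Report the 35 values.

[35, 0, 0, 0, 0, 1, 4, 0, 0, 0, 0, 0, 0, 0, 0, 0, 0, 0, 0, 0, 0, 0, 0, 0, 0, 0, 2, 0, 0, 0, 0, 0, 2, 0, 1]

Z[0]=35
i=1: outside box; Z[1]=0
i=2: outside box; Z[2]=0
i=3: outside box; Z[3]=0
i=4: outside box; Z[4]=0
i=5: outside box; Z[5]=1 extend→box=[5,6)
i=6: outside box; Z[6]=4 extend→box=[6,10)
i=7: min(r-i=3, Z[1]=0)=0; Z[7]=0
i=8: min(r-i=2, Z[2]=0)=0; Z[8]=0
i=9: min(r-i=1, Z[3]=0)=0; Z[9]=0
i=10: outside box; Z[10]=0
i=11: outside box; Z[11]=0
i=12: outside box; Z[12]=0
i=13: outside box; Z[13]=0
i=14: outside box; Z[14]=0
i=15: outside box; Z[15]=0
i=16: outside box; Z[16]=0
i=17: outside box; Z[17]=0
i=18: outside box; Z[18]=0
i=19: outside box; Z[19]=0
i=20: outside box; Z[20]=0
i=21: outside box; Z[21]=0
i=22: outside box; Z[22]=0
i=23: outside box; Z[23]=0
i=24: outside box; Z[24]=0
i=25: outside box; Z[25]=0
i=26: outside box; Z[26]=2 extend→box=[26,28)
i=27: min(r-i=1, Z[1]=0)=0; Z[27]=0
i=28: outside box; Z[28]=0
i=29: outside box; Z[29]=0
i=30: outside box; Z[30]=0
i=31: outside box; Z[31]=0
i=32: outside box; Z[32]=2 extend→box=[32,34)
i=33: min(r-i=1, Z[1]=0)=0; Z[33]=0
i=34: outside box; Z[34]=1 extend→box=[34,35)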